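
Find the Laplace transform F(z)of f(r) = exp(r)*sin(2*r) 2/((z - 1)^2+4)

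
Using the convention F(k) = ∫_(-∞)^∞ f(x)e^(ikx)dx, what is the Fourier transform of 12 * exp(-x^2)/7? 12 * sqrt(pi) * exp(-k^2/4)/7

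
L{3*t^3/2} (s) 9/s^4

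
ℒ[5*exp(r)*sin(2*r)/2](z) 5/((z - 1)^2 + 4)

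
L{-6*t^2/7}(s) -12/(7*s^3)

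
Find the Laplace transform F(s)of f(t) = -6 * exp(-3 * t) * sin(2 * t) -12/((s+3)^2+4)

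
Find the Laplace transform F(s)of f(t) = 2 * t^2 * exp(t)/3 4/(3 * (s - 1)^3)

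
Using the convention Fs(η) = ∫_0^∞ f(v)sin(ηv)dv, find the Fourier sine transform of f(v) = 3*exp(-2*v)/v 3*atan(η/2)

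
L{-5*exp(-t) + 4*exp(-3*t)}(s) 4/(s + 3) - 5/(s + 1)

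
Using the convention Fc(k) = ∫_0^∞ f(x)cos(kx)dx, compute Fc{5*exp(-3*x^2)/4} 5*sqrt(3)*sqrt(pi)*exp(-k^2/12)/24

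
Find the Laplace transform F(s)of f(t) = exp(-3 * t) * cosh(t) (s + 3)/((s + 3)^2 - 1)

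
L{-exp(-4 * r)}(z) -1/(z + 4)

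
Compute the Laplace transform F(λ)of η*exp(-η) (λ+1)^(-2)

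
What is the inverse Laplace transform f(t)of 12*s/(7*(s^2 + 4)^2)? 3*t*sin(2*t)/7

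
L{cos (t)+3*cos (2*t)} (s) 3*s/ (s^2+4)+s/ (s^2+1)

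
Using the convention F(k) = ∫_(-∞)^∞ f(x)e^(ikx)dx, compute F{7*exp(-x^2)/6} 7*sqrt(pi)*exp(-k^2/4)/6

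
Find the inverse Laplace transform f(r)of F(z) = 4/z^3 2*r^2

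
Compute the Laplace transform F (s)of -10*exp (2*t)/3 -10/ (3*s - 6)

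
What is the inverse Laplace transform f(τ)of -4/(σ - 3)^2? -4 * τ * exp(3 * τ)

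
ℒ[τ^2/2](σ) σ^(-3)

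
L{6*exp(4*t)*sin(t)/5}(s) 6/(5*((s - 4)^2 + 1))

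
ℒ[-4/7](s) -4/(7*s)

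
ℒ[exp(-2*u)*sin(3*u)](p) 3/((p + 2)^2 + 9)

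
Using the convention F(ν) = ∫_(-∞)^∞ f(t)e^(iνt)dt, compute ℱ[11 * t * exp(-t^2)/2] 11 * I * sqrt(pi) * ν * exp(-ν^2/4)/4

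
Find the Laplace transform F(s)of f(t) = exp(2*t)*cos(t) (s - 2)/((s - 2)^2 + 1)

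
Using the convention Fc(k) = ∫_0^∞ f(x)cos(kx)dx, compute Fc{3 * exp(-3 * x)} 9/(k^2+9)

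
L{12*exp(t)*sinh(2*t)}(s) 24/((s - 1)^2 - 4)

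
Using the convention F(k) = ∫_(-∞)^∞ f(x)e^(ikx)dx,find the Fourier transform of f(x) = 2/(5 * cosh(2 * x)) pi/(5 * cosh(pi * k/4))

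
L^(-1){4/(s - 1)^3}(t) 2 * t^2 * exp(t)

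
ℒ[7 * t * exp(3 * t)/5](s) 7/(5 * (s - 3)^2)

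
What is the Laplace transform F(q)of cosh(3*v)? q/(q^2 - 9)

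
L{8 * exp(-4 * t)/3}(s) 8/(3 * (s + 4))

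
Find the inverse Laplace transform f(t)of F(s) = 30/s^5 5*t^4/4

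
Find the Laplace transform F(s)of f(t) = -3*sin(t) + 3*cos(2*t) 3*s/(s^2 + 4) - 3/(s^2 + 1)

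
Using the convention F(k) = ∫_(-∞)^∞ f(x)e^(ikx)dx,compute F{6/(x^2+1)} 6 * pi * exp(-Abs(k))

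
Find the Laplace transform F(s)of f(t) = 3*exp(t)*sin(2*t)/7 6/(7*((s - 1)^2 + 4))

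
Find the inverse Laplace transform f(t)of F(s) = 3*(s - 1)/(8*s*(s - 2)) 3*exp(t)*cosh(t)/8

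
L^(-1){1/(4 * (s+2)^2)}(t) t * exp(-2 * t)/4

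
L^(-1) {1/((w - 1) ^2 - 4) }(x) exp(x) * sinh(2 * x) /2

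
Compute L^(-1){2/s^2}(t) 2 * t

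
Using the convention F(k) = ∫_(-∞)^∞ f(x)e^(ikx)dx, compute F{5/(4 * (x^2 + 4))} 5 * pi * exp(-2 * Abs(k))/8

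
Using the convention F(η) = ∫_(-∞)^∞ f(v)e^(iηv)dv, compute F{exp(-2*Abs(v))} 4/(η^2 + 4)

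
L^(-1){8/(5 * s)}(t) 8/5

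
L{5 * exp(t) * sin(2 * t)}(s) 10/((s - 1)^2+4)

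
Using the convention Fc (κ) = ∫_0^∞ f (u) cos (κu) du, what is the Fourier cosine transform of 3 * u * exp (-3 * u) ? 3 * (9 - κ^2) / (κ^2 + 9) ^2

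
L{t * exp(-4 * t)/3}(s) 1/(3 * (s + 4)^2)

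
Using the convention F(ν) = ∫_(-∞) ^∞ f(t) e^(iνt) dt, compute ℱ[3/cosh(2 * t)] 3 * pi/(2 * cosh(pi * ν/4) ) 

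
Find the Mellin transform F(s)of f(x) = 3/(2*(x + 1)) 3*pi*csc(pi*s)/2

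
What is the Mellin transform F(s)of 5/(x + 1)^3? 5*pi*(s - 2)*(s - 1)/(2*sin(pi*s))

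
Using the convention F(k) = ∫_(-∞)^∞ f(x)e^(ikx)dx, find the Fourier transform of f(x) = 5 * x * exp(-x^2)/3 5 * I * sqrt(pi) * k * exp(-k^2/4)/6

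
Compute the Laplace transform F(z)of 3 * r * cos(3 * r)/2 3 * (z^2 - 9)/(2 * (z^2 + 9)^2)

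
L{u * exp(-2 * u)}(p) (p+2)^(-2)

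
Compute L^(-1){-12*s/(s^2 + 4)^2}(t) -3*t*sin(2*t)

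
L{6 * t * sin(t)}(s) 12 * s/(s^2 + 1)^2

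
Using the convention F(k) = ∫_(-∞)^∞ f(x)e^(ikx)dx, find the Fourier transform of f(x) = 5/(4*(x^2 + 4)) 5*pi*exp(-2*Abs(k))/8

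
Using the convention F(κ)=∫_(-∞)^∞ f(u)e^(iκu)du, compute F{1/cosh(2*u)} pi/(2*cosh(pi*κ/4))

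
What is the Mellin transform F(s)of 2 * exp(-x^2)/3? gamma(s/2)/3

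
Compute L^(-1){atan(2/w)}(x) sin(2*x)/x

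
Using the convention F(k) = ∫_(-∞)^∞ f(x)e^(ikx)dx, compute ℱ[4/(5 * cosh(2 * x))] 2 * pi/(5 * cosh(pi * k/4))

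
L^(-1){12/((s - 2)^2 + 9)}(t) 4*exp(2*t)*sin(3*t)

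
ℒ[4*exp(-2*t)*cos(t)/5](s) 4*(s + 2)/(5*((s + 2)^2 + 1))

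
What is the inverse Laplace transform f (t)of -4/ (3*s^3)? -2*t^2/3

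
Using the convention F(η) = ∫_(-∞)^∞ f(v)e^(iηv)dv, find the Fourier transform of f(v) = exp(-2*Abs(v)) 4/(η^2 + 4)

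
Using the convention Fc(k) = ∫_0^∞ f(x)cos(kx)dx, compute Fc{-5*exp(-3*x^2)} -5*sqrt(3)*sqrt(pi)*exp(-k^2/12)/6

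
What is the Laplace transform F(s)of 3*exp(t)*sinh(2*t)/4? 3/(2*((s - 1)^2 - 4))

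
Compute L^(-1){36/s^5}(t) 3 * t^4/2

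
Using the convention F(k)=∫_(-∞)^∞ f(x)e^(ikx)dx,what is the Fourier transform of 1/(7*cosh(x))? pi/(7*cosh(pi*k/2))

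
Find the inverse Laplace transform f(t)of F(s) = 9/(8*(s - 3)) 9*exp(3*t)/8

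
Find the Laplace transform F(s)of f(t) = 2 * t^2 4/s^3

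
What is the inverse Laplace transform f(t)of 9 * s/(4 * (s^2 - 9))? 9 * cosh(3 * t)/4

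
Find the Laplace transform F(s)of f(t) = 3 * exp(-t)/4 3/(4 * (s + 1))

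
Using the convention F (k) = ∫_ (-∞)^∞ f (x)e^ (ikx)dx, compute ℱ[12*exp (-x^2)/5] 12*sqrt (pi)*exp (-k^2/4)/5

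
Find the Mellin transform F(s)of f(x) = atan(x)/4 -pi * sec(pi * s/2)/(8 * s)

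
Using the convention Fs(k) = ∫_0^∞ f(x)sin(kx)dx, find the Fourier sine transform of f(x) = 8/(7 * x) 4 * pi/7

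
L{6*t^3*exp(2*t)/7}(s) 36/(7*(s - 2)^4)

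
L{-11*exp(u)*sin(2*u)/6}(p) -11/(3*(p - 1)^2 + 12)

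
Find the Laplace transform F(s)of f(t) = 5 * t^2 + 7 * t 7/s^2 + 10/s^3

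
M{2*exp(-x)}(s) 2*gamma(s)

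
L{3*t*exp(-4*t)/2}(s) 3/(2*(s+4)^2)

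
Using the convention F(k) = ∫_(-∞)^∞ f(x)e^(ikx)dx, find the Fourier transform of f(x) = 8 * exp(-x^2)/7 8 * sqrt(pi) * exp(-k^2/4)/7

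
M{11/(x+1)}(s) 11*pi*csc(pi*s)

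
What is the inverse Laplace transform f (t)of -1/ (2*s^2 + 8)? -sin (2*t)/4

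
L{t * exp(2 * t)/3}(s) 1/(3 * (s - 2)^2)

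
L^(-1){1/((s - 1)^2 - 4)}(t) exp(t)*sinh(2*t)/2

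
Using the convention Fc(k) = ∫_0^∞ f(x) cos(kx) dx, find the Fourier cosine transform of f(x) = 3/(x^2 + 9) pi*exp(-3*k) /2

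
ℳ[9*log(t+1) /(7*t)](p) -9*pi*csc(pi*p) /(7*p - 7) 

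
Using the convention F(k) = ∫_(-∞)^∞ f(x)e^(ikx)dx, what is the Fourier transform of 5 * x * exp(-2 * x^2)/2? 5 * sqrt(2) * I * sqrt(pi) * k * exp(-k^2/8)/16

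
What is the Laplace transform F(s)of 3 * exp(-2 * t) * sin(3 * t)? 9/((s + 2)^2 + 9)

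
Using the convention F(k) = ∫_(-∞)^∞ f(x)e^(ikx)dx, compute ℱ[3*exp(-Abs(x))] 6/(k^2 + 1)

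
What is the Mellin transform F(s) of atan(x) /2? -pi * sec(pi * s/2) /(4 * s) 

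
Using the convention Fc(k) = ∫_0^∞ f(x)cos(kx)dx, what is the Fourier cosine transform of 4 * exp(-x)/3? 4/(3 * (k^2 + 1))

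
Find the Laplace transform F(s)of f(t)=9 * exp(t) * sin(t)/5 9/(5 * ((s - 1)^2 + 1))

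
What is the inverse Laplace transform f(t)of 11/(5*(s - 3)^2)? 11*t*exp(3*t)/5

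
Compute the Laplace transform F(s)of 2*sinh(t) 2/(s^2 - 1)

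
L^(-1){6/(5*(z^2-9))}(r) 2*sinh(3*r)/5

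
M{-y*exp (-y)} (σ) -gamma (σ+1)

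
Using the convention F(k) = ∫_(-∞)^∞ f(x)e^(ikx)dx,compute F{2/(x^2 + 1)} 2 * pi * exp(-Abs(k))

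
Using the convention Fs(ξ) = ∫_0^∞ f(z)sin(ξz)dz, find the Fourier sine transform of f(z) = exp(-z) ξ/(ξ^2 + 1)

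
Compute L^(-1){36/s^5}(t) 3*t^4/2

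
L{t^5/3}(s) 40/s^6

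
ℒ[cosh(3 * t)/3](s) s/(3 * (s^2-9))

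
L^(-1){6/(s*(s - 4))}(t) 3*exp(2*t)*sinh(2*t)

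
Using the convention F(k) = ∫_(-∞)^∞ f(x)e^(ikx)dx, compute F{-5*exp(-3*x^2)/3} -5*sqrt(3)*sqrt(pi)*exp(-k^2/12)/9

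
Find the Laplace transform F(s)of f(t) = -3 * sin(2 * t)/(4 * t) -3 * atan(2/s)/4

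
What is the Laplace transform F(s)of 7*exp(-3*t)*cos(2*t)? 7*(s + 3)/((s + 3)^2 + 4)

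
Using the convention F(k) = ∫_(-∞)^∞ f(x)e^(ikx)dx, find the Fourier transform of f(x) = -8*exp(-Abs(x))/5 -16/(5*k^2 + 5)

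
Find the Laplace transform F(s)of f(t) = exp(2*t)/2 1/(2*(s - 2))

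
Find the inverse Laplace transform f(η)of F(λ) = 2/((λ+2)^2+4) exp(-2*η)*sin(2*η)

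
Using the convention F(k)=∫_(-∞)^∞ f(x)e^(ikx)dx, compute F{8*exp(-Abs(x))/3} 16/(3*(k^2+1))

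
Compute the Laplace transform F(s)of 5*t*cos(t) 5*(s^2 - 1)/(s^2 + 1)^2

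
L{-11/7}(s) -11/(7*s)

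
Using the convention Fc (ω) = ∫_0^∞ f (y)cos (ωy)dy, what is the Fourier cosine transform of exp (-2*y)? 2/ (ω^2 + 4)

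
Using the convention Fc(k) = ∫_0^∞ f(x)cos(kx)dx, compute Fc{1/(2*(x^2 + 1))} pi*exp(-k)/4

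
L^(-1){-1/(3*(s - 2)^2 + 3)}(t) -exp(2*t)*sin(t)/3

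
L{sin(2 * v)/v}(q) atan(2/q)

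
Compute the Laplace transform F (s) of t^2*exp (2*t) 2/ (s - 2) ^3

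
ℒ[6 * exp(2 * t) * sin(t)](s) 6/((s - 2)^2 + 1)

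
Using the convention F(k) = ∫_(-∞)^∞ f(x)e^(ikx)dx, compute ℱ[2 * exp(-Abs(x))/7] 4/(7 * (k^2 + 1))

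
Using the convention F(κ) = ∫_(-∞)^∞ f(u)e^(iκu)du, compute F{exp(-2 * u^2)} sqrt(2) * sqrt(pi) * exp(-κ^2/8)/2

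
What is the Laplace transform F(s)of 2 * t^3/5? 12/(5 * s^4)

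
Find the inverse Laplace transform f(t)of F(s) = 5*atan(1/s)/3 5*sin(t)/(3*t)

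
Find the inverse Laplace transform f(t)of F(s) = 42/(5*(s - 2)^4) 7*t^3*exp(2*t)/5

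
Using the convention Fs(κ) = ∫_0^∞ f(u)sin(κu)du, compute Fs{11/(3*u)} 11*pi/6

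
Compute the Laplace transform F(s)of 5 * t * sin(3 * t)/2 15 * s/(s^2 + 9)^2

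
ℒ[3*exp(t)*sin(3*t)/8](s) 9/(8*((s - 1)^2 + 9))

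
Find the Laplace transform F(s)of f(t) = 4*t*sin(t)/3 8*s/(3*(s^2 + 1)^2)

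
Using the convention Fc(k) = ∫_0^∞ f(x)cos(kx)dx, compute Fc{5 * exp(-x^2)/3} 5 * sqrt(pi) * exp(-k^2/4)/6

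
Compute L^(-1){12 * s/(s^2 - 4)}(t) 12 * cosh(2 * t)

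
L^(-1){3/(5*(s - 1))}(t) 3*exp(t)/5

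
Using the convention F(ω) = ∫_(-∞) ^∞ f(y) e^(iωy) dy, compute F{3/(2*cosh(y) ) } 3*pi/(2*cosh(pi*ω/2) ) 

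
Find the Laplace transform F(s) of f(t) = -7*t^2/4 -7/(2*s^3) 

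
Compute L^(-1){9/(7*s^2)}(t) 9*t/7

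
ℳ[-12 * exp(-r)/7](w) -12 * gamma(w)/7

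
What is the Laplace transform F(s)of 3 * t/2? 3/(2 * s^2)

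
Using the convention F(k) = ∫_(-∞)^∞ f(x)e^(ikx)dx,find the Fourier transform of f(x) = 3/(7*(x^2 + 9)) pi*exp(-3*Abs(k))/7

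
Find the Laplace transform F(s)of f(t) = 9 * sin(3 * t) 27/(s^2 + 9)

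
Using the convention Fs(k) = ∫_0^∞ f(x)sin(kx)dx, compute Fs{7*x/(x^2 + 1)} 7*pi*exp(-k)/2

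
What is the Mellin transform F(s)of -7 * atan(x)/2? 7 * pi * sec(pi * s/2)/(4 * s)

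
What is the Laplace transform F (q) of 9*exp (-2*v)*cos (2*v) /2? 9*(q+2) / (2*( (q+2) ^2+4) ) 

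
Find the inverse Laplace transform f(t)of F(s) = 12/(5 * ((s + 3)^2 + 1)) 12 * exp(-3 * t) * sin(t)/5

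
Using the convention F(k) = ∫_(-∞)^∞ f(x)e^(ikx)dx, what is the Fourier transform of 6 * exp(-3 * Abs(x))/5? 36/(5 * (k^2 + 9))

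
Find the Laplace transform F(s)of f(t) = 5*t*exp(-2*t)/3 5/(3*(s + 2)^2)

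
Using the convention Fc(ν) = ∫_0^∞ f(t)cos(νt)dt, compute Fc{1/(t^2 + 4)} pi * exp(-2 * ν)/4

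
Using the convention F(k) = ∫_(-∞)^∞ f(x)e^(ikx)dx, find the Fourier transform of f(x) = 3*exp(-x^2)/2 3*sqrt(pi)*exp(-k^2/4)/2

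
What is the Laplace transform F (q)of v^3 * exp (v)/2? 3/ (q - 1)^4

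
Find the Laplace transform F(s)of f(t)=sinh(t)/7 1/(7*(s^2 - 1))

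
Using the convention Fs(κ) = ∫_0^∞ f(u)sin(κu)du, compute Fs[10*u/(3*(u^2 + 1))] 5*pi*exp(-κ)/3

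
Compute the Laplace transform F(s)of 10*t 10/s^2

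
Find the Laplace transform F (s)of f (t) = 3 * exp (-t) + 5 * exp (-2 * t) 5/ (s + 2) + 3/ (s + 1)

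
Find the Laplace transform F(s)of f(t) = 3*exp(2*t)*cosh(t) 3*(s - 2)/((s - 2)^2 - 1)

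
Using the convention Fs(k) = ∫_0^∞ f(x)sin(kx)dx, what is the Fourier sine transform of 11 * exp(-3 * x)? 11 * k/(k^2 + 9)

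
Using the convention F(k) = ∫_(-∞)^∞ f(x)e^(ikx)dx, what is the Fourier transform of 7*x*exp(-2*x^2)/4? 7*sqrt(2)*I*sqrt(pi)*k*exp(-k^2/8)/32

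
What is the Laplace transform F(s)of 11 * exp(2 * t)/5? 11/(5 * (s - 2))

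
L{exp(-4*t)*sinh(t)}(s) 1/((s + 4)^2-1)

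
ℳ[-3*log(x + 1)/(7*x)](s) 3*pi*csc(pi*s)/(7*(s - 1))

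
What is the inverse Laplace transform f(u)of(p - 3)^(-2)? u*exp(3*u)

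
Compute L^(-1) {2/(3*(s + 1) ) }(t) 2*exp(-t) /3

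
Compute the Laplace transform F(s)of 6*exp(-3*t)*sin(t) 6/((s + 3)^2 + 1)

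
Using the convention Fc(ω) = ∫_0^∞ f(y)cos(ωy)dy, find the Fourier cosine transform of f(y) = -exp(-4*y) -4/(ω^2 + 16)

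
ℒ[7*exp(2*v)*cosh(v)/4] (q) 7*(q - 2)/(4*((q - 2)^2 - 1))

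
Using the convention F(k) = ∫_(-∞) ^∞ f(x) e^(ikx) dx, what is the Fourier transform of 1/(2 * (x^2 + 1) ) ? pi * exp(-Abs(k) ) /2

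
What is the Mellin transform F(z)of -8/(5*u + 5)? -8*pi*csc(pi*z)/5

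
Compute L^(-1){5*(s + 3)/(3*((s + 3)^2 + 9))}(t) 5*exp(-3*t)*cos(3*t)/3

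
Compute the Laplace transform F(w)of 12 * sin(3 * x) 36/(w^2 + 9)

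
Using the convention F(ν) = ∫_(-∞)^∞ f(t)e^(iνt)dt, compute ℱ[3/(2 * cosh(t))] 3 * pi/(2 * cosh(pi * ν/2))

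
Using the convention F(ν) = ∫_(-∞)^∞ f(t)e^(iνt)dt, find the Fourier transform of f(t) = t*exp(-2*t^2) sqrt(2)*I*sqrt(pi)*ν*exp(-ν^2/8)/8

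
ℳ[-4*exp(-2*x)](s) -2^(2 - s)*gamma(s) 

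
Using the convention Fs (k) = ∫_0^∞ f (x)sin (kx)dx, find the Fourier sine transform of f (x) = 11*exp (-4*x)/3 11*k/ (3*(k^2+16))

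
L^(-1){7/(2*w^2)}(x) 7*x/2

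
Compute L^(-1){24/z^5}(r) r^4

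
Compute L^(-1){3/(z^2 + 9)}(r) sin(3 * r)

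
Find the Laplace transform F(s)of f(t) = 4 4/s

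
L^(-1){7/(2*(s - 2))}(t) 7*exp(2*t)/2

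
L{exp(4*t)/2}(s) 1/(2*(s - 4))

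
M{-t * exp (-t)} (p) -gamma (p + 1)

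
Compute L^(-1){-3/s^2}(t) -3*t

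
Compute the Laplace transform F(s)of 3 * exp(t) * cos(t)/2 3 * (s - 1)/(2 * ((s - 1)^2 + 1))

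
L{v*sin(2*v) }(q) 4*q/(q^2 + 4) ^2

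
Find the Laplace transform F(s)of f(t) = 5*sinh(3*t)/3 5/(s^2 - 9)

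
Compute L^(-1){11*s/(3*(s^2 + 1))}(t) 11*cos(t)/3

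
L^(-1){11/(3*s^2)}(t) 11*t/3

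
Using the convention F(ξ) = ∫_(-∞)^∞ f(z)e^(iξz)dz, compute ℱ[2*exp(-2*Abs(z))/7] 8/(7*(ξ^2+4))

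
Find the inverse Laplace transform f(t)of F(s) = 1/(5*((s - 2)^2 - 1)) exp(2*t)*sinh(t)/5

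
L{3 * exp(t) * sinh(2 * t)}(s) 6/((s - 1)^2-4)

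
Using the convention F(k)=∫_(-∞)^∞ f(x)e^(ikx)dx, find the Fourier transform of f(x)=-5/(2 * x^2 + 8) -5 * pi * exp(-2 * Abs(k))/4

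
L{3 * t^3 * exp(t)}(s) 18/(s - 1)^4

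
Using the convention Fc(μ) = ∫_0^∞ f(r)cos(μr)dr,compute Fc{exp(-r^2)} sqrt(pi)*exp(-μ^2/4)/2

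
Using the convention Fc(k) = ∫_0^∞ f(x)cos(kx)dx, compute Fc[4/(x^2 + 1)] 2 * pi * exp(-k)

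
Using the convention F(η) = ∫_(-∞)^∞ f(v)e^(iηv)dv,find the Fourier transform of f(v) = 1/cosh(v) pi/cosh(pi * η/2)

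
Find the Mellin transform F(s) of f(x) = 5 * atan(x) -5 * pi * sec(pi * s/2) /(2 * s) 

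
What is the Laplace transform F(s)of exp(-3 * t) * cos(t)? (s + 3)/((s + 3)^2 + 1)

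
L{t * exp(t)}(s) (s - 1)^(-2)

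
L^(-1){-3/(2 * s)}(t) -3/2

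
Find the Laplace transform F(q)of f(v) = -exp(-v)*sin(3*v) -3/((q + 1)^2 + 9)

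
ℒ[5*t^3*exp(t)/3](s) 10/(s - 1)^4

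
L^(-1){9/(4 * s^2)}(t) 9 * t/4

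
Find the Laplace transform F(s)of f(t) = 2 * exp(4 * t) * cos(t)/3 2 * (s - 4)/(3 * ((s - 4)^2 + 1))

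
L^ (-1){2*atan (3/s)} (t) 2*sin (3*t)/t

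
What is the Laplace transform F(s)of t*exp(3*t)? (s - 3)^(-2)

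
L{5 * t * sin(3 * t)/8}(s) 15 * s/(4 * (s^2 + 9)^2)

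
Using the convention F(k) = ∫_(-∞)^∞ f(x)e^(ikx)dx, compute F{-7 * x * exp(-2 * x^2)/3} -7 * sqrt(2) * I * sqrt(pi) * k * exp(-k^2/8)/24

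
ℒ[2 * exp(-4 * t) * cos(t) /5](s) 2 * (s + 4) /(5 * ((s + 4) ^2 + 1) ) 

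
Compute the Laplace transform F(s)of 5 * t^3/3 10/s^4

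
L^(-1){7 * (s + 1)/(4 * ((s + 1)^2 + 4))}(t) 7 * exp(-t) * cos(2 * t)/4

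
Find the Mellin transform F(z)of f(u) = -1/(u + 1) -pi*csc(pi*z)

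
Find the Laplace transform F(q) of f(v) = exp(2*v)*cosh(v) (q - 2) /((q - 2) ^2 - 1) 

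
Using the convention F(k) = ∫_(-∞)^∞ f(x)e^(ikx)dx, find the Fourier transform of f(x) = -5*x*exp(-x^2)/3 -5*I*sqrt(pi)*k*exp(-k^2/4)/6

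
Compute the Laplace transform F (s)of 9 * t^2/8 9/ (4 * s^3)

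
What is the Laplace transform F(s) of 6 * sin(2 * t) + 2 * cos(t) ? 12/(s^2 + 4) + 2 * s/(s^2 + 1) 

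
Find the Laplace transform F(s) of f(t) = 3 3/s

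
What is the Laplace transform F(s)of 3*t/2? 3/(2*s^2)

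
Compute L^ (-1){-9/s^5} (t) -3*t^4/8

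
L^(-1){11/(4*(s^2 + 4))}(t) 11*sin(2*t)/8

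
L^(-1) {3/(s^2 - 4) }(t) 3*sinh(2*t) /2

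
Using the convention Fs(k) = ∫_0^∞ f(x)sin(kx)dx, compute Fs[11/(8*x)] 11*pi/16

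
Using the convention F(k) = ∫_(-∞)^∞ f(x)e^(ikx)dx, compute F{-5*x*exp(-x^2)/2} -5*I*sqrt(pi)*k*exp(-k^2/4)/4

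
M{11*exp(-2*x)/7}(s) 11*gamma(s)/(7*2^s)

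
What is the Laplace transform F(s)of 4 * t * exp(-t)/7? 4/(7 * (s + 1)^2)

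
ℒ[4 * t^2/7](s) 8/(7 * s^3) 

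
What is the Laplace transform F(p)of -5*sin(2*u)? -10/(p^2 + 4)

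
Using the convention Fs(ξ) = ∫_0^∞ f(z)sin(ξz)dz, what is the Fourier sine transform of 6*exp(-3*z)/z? 6*atan(ξ/3)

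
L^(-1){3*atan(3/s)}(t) 3*sin(3*t)/t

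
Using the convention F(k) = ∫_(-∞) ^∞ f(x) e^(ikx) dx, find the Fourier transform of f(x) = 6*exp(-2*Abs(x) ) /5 24/(5*(k^2 + 4) ) 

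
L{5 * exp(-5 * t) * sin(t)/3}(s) 5/(3 * ((s + 5)^2 + 1))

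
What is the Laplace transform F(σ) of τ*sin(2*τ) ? 4*σ/(σ^2+4) ^2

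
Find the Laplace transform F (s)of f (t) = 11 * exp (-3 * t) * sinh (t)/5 11/ (5 * ( (s + 3)^2-1))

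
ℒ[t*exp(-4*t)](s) (s + 4)^(-2)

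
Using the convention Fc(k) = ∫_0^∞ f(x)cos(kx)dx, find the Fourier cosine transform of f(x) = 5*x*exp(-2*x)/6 5*(4 - k^2)/(6*(k^2 + 4)^2)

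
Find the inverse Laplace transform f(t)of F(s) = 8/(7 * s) 8/7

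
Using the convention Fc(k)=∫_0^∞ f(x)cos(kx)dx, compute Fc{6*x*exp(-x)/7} 6*(1 - k^2)/(7*(k^2+1)^2)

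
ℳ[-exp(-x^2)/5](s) -gamma(s/2)/10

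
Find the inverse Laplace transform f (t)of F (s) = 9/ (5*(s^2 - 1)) 9*sinh (t)/5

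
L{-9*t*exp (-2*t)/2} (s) -9/ (2*(s + 2)^2)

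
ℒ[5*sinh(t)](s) 5/(s^2 - 1)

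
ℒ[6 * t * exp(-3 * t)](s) 6/(s + 3)^2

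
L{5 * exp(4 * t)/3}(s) 5/(3 * (s - 4))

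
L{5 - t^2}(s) 5/s - 2/s^3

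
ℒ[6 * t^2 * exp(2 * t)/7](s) 12/(7 * (s - 2)^3)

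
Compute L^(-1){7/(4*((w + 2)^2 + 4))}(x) 7*exp(-2*x)*sin(2*x)/8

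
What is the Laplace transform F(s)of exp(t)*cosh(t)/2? (s - 1)/(2*s*(s - 2))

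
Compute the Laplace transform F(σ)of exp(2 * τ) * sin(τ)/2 1/(2 * ((σ - 2)^2 + 1))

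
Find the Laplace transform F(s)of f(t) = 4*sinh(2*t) 8/(s^2 - 4)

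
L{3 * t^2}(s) 6/s^3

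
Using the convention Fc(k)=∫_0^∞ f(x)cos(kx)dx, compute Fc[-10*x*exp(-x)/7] 10*(k^2 - 1)/(7*(k^2 + 1)^2)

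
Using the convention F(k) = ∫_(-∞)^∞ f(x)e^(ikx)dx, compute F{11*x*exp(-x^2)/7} 11*I*sqrt(pi)*k*exp(-k^2/4)/14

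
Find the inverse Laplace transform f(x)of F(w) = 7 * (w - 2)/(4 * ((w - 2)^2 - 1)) 7 * exp(2 * x) * cosh(x)/4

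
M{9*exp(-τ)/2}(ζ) 9*gamma(ζ)/2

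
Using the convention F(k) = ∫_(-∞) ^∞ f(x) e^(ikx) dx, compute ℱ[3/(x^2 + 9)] pi*exp(-3*Abs(k) ) 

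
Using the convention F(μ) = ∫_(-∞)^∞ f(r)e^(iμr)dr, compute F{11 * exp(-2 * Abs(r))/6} 22/(3 * (μ^2 + 4))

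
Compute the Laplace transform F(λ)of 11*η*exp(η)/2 11/(2*(λ - 1)^2)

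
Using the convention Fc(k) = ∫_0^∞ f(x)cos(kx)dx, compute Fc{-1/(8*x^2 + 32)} -pi*exp(-2*k)/32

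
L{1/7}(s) 1/(7*s)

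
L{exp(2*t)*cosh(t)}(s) (s - 2)/((s - 2)^2 - 1)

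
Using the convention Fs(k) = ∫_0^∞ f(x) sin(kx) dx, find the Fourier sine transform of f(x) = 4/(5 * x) 2 * pi/5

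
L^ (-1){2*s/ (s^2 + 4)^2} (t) t*sin (2*t)/2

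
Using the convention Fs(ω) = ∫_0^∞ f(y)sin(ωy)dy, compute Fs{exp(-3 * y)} ω/(ω^2 + 9)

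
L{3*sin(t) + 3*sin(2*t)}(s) 3/(s^2 + 1) + 6/(s^2 + 4)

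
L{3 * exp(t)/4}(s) 3/(4 * (s - 1))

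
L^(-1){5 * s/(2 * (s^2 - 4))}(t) 5 * cosh(2 * t)/2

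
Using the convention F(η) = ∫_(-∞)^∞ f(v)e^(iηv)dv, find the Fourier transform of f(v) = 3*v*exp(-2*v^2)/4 3*sqrt(2)*I*sqrt(pi)*η*exp(-η^2/8)/32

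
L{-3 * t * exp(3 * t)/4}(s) -3/(4 * (s - 3)^2)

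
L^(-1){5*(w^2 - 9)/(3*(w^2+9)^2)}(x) 5*x*cos(3*x)/3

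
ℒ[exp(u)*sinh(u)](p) 1/(p*(p - 2))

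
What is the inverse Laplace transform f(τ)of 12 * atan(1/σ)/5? 12 * sin(τ)/(5 * τ)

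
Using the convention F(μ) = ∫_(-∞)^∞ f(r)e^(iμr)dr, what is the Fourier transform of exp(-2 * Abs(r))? 4/(μ^2 + 4)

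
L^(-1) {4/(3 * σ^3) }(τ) 2 * τ^2/3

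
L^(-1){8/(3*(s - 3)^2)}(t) 8*t*exp(3*t)/3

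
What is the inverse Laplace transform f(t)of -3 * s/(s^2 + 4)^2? -3 * t * sin(2 * t)/4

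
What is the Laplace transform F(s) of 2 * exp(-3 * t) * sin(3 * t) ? 6/((s + 3) ^2 + 9) 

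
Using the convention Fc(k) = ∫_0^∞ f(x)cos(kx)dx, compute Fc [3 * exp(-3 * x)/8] 9/(8 * (k^2 + 9))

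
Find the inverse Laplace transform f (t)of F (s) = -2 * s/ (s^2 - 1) -2 * cosh (t)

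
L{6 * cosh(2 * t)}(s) 6 * s/(s^2-4)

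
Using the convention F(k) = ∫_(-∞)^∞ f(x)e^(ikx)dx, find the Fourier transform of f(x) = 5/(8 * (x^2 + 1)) 5 * pi * exp(-Abs(k))/8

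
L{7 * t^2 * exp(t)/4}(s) 7/(2 * (s - 1)^3)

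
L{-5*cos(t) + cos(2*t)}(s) s/(s^2 + 4) - 5*s/(s^2 + 1)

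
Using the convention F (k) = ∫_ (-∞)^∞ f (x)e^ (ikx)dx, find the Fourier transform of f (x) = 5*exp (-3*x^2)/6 5*sqrt (3)*sqrt (pi)*exp (-k^2/12)/18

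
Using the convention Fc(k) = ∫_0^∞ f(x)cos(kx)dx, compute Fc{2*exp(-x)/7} 2/(7*(k^2 + 1))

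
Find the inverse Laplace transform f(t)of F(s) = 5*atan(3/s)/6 5*sin(3*t)/(6*t)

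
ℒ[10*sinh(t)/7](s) 10/(7*(s^2 - 1))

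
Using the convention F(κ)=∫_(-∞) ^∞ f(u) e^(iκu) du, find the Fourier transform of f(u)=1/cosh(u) pi/cosh(pi*κ/2) 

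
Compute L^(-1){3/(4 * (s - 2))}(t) 3 * exp(2 * t)/4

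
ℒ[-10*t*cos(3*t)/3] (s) 10*(9 - s^2)/(3*(s^2 + 9)^2)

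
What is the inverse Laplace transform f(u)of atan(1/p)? sin(u)/u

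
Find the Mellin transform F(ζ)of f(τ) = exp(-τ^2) gamma(ζ/2)/2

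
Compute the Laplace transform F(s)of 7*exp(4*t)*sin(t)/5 7/(5*((s - 4)^2+1))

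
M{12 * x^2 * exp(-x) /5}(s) 12 * gamma(s + 2) /5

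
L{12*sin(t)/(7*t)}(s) 12*atan(1/s)/7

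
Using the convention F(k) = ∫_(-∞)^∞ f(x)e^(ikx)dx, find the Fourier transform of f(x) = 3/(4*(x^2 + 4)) 3*pi*exp(-2*Abs(k))/8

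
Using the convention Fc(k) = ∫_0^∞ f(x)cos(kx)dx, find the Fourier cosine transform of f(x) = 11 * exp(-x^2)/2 11 * sqrt(pi) * exp(-k^2/4)/4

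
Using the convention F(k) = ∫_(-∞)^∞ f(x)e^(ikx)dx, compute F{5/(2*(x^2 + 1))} 5*pi*exp(-Abs(k))/2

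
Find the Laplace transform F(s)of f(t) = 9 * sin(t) 9/(s^2 + 1)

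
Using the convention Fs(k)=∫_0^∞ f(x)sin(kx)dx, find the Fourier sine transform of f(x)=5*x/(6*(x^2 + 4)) 5*pi*exp(-2*k)/12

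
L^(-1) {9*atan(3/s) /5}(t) 9*sin(3*t) /(5*t) 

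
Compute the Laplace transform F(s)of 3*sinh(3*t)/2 9/(2*(s^2-9))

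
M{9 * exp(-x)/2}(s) 9 * gamma(s)/2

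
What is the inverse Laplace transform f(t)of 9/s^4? 3 * t^3/2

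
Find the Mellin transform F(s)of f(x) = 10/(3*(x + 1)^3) 5*pi*(s - 2)*(s - 1)/(3*sin(pi*s))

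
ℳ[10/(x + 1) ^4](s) 5 * gamma(s) * gamma(4 - s) /3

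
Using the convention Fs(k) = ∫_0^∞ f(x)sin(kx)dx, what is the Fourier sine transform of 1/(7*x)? pi/14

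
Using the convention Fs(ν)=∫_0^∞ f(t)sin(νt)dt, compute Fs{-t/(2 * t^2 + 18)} -pi * exp(-3 * ν)/4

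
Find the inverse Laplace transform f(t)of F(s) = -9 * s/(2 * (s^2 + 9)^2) -3 * t * sin(3 * t)/4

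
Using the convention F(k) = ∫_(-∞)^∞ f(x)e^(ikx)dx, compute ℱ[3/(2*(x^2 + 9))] pi*exp(-3*Abs(k))/2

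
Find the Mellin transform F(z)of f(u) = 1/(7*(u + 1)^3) pi*(z - 2)*(z - 1)/(14*sin(pi*z))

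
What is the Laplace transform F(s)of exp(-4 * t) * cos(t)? (s + 4)/((s + 4)^2 + 1)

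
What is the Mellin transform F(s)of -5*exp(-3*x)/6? -5*gamma(s)/(6*3^s)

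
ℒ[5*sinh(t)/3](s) 5/(3*(s^2 - 1))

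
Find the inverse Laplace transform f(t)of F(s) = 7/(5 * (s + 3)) 7 * exp(-3 * t)/5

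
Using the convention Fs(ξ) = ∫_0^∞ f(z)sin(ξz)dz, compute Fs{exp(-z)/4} ξ/(4 * (ξ^2 + 1))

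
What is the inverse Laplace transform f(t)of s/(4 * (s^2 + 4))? cos(2 * t)/4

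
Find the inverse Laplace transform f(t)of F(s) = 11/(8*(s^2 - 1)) 11*sinh(t)/8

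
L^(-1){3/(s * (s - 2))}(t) 3 * exp(t) * sinh(t)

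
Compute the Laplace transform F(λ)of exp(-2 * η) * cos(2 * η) (λ + 2)/((λ + 2)^2 + 4)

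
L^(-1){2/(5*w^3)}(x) x^2/5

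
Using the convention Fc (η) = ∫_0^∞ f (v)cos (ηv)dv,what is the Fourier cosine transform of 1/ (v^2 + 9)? pi*exp (-3*η)/6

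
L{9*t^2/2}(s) 9/s^3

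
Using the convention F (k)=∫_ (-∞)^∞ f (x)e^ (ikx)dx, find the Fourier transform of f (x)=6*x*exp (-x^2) 3*I*sqrt (pi)*k*exp (-k^2/4)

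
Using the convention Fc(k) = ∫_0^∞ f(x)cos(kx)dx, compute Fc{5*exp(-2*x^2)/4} 5*sqrt(2)*sqrt(pi)*exp(-k^2/8)/16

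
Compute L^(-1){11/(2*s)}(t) 11/2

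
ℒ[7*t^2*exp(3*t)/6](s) 7/(3*(s - 3)^3)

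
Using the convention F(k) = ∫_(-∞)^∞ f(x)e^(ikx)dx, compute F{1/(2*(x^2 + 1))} pi*exp(-Abs(k))/2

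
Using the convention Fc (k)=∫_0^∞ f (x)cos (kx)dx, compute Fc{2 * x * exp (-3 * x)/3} 2 * (9 - k^2)/ (3 * (k^2 + 9)^2)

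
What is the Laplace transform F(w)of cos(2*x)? w/(w^2+4)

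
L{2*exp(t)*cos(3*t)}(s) 2*(s - 1)/((s - 1)^2 + 9)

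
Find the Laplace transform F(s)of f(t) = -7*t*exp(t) -7/(s - 1)^2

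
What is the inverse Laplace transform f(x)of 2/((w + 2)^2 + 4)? exp(-2*x)*sin(2*x)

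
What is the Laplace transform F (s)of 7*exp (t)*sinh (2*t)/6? 7/ (3*( (s - 1)^2 - 4))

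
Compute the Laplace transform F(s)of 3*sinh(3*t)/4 9/(4*(s^2 - 9))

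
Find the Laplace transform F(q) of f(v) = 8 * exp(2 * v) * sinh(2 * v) 16/(q * (q - 4) ) 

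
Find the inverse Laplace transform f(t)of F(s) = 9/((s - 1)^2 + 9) 3 * exp(t) * sin(3 * t)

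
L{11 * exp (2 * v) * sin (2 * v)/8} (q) 11/ (4 * ( (q - 2)^2 + 4))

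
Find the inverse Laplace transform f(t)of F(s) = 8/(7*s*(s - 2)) 8*exp(t)*sinh(t)/7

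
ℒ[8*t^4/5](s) 192/(5*s^5)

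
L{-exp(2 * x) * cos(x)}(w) (2 - w)/((w - 2)^2+1)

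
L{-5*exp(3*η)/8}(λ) -5/(8*λ - 24)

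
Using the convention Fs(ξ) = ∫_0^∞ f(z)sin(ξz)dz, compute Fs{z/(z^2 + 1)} pi*exp(-ξ)/2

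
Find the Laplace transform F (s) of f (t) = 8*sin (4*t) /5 32/ (5*(s^2 + 16) ) 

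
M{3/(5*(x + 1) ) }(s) 3*pi*csc(pi*s) /5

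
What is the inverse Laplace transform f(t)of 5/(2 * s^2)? 5 * t/2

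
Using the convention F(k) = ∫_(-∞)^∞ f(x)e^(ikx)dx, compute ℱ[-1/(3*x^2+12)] -pi*exp(-2*Abs(k))/6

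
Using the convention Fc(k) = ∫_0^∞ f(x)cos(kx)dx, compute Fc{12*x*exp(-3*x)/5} 12*(9 - k^2)/(5*(k^2 + 9)^2)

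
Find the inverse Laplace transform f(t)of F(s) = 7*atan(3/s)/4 7*sin(3*t)/(4*t)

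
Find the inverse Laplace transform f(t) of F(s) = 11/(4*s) 11/4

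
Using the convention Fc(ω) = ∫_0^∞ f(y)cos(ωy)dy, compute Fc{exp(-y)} 1/(ω^2 + 1)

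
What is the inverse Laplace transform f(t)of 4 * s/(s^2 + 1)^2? 2 * t * sin(t)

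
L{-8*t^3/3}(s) -16/s^4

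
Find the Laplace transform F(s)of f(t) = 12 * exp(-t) 12/(s + 1)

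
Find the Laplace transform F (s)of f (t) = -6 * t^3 -36/s^4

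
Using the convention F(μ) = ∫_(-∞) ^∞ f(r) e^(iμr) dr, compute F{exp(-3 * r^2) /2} sqrt(3) * sqrt(pi) * exp(-μ^2/12) /6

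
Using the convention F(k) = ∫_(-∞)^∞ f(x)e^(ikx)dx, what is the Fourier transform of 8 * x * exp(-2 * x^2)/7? sqrt(2) * I * sqrt(pi) * k * exp(-k^2/8)/7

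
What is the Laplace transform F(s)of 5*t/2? 5/(2*s^2)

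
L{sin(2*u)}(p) 2/(p^2 + 4)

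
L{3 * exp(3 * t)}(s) 3/(s - 3)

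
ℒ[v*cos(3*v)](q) (q^2 - 9)/(q^2 + 9)^2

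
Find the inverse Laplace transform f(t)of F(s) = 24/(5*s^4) 4*t^3/5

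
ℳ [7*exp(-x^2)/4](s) 7*gamma(s/2)/8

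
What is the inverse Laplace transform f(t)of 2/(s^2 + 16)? sin(4*t)/2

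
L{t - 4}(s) s^(-2) - 4/s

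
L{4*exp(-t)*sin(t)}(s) 4/((s + 1)^2 + 1)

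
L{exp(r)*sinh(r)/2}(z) 1/(2*z*(z - 2))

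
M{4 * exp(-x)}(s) 4 * gamma(s)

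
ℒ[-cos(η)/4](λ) -λ/(4*λ^2 + 4)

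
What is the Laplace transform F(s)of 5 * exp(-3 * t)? 5/(s + 3)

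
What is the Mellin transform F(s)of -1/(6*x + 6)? -pi*csc(pi*s)/6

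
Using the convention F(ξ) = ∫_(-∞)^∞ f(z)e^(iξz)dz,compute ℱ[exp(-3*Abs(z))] 6/(ξ^2 + 9)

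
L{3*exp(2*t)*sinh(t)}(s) 3/((s - 2)^2 - 1)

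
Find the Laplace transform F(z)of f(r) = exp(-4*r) 1/(z + 4)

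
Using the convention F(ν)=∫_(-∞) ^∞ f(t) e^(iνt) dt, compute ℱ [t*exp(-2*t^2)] sqrt(2)*I*sqrt(pi)*ν*exp(-ν^2/8) /8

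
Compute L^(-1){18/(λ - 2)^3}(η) 9 * η^2 * exp(2 * η)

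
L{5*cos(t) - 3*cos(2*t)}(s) 5*s/(s^2 + 1) - 3*s/(s^2 + 4)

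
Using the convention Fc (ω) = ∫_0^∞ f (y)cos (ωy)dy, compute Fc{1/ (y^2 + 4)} pi*exp (-2*ω)/4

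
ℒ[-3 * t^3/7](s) -18/(7 * s^4)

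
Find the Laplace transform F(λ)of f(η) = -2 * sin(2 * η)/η -2 * atan(2/λ)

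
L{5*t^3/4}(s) 15/(2*s^4)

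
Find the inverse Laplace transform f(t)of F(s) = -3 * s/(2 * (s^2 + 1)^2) -3 * t * sin(t)/4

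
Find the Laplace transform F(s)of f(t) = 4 4/s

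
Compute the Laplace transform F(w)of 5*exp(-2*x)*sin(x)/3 5/(3*((w + 2)^2 + 1))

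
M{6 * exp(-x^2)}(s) 3 * gamma(s/2)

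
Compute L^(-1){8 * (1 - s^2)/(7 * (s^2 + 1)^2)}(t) -8 * t * cos(t)/7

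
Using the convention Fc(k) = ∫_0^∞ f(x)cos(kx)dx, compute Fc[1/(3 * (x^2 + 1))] pi * exp(-k)/6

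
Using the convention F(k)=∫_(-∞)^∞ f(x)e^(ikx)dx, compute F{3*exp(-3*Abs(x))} 18/(k^2+9)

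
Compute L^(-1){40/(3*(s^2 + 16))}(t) 10*sin(4*t)/3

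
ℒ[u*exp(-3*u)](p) (p + 3)^(-2)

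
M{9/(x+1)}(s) 9 * pi * csc(pi * s)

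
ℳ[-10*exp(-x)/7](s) -10*gamma(s)/7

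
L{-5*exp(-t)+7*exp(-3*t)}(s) 7/(s+3) - 5/(s+1)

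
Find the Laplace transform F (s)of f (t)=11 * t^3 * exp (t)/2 33/ (s - 1)^4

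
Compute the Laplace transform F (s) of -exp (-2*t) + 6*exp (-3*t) 6/ (s + 3) - 1/ (s + 2) 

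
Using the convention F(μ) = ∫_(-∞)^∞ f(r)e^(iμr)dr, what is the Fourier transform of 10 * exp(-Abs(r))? 20/(μ^2+1)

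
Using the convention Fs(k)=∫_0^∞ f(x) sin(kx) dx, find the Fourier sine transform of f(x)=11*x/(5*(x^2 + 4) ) 11*pi*exp(-2*k) /10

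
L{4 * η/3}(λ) 4/(3 * λ^2)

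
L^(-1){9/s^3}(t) 9*t^2/2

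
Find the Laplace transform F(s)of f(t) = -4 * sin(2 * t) -8/(s^2+4)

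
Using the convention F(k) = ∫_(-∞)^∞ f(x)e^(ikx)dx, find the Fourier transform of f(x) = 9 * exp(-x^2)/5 9 * sqrt(pi) * exp(-k^2/4)/5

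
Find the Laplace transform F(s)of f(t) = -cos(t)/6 -s/(6 * s^2 + 6)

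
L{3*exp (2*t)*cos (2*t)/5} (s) 3*(s - 2)/ (5*( (s - 2)^2+4))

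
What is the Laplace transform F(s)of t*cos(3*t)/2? (s^2 - 9)/(2*(s^2 + 9)^2)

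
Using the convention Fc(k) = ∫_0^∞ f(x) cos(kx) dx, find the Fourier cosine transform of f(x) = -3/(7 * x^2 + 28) -3 * pi * exp(-2 * k) /28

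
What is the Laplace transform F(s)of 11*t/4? 11/(4*s^2)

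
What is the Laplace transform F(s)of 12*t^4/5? 288/(5*s^5)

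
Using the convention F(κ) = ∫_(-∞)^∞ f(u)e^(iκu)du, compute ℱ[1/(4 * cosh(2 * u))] pi/(8 * cosh(pi * κ/4))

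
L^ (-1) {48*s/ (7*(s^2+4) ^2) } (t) 12*t*sin (2*t) /7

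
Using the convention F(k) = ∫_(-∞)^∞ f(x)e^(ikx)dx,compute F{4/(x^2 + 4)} 2 * pi * exp(-2 * Abs(k))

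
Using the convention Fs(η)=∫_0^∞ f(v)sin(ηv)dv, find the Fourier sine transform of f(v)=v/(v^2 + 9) pi*exp(-3*η)/2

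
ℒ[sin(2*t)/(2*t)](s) atan(2/s)/2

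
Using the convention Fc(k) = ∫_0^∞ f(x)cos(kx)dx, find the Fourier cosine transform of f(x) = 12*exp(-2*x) 24/(k^2 + 4)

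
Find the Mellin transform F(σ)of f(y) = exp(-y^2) gamma(σ/2)/2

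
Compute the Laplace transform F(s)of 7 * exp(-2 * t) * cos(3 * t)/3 7 * (s + 2)/(3 * ((s + 2)^2 + 9))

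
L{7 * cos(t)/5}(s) 7 * s/(5 * (s^2 + 1))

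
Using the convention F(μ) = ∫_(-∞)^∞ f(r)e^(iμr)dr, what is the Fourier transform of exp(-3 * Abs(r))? 6/(μ^2 + 9)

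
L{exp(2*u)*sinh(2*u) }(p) 2/(p*(p - 4) ) 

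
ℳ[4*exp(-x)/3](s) 4*gamma(s)/3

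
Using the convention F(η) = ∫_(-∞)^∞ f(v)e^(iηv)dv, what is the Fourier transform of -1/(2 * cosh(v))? -pi/(2 * cosh(pi * η/2))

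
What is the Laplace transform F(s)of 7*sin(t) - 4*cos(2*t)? 7/(s^2 + 1) - 4*s/(s^2 + 4)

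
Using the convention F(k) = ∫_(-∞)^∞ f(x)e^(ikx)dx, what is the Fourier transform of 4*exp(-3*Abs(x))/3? 8/(k^2 + 9)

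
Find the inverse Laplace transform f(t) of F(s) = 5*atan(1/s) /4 5*sin(t) /(4*t) 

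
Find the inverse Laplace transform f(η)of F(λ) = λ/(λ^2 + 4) cos(2*η)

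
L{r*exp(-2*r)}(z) (z+2)^(-2)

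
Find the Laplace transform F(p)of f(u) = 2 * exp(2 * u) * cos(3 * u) 2 * (p - 2)/((p - 2)^2 + 9)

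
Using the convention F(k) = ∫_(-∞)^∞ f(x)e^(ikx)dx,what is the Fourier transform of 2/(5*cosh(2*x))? pi/(5*cosh(pi*k/4))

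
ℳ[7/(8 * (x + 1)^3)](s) 7 * pi * (s - 2) * (s - 1)/(16 * sin(pi * s))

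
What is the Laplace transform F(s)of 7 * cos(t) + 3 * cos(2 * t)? 7 * s/(s^2 + 1) + 3 * s/(s^2 + 4)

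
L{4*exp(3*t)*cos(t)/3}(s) 4*(s - 3)/(3*((s - 3)^2 + 1))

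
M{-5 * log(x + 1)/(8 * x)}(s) 5 * pi * csc(pi * s)/(8 * (s - 1))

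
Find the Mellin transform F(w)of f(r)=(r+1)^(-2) (-pi*w+pi)/sin(pi*w)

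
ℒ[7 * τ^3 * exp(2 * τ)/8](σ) 21/(4 * (σ - 2)^4)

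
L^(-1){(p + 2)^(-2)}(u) u*exp(-2*u)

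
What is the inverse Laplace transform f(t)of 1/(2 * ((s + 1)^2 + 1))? exp(-t) * sin(t)/2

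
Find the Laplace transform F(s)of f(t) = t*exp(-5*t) (s + 5)^(-2)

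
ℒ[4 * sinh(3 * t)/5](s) 12/(5 * (s^2 - 9))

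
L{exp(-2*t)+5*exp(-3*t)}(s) 1/(s+2)+5/(s+3)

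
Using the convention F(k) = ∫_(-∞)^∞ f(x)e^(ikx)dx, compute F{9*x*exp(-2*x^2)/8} 9*sqrt(2)*I*sqrt(pi)*k*exp(-k^2/8)/64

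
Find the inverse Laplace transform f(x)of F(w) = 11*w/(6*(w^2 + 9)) 11*cos(3*x)/6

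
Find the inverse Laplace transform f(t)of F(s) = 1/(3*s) 1/3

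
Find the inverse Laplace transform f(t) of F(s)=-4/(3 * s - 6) -4 * exp(2 * t) /3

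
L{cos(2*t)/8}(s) s/(8*(s^2 + 4))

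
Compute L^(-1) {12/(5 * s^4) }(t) 2 * t^3/5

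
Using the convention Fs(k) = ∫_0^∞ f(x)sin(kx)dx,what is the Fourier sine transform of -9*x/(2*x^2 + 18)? -9*pi*exp(-3*k)/4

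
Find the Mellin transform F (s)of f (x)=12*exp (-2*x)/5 12*gamma (s)/ (5*2^s)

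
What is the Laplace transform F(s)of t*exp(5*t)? (s - 5)^(-2)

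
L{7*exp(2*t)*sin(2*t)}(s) 14/((s - 2)^2 + 4)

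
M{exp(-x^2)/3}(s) gamma(s/2)/6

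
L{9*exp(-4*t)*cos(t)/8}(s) 9*(s+4)/(8*((s+4)^2+1))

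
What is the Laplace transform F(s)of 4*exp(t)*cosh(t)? 4*(s - 1)/(s*(s - 2))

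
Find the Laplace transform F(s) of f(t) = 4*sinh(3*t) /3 4/(s^2 - 9) 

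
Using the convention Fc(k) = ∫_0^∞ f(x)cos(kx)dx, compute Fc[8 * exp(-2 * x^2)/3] 2 * sqrt(2) * sqrt(pi) * exp(-k^2/8)/3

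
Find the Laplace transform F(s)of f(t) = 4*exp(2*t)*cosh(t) 4*(s - 2)/((s - 2)^2 - 1)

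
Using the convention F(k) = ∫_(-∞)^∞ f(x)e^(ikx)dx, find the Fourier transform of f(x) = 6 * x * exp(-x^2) 3 * I * sqrt(pi) * k * exp(-k^2/4)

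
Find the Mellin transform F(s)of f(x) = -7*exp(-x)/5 -7*gamma(s)/5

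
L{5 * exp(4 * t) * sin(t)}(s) 5/((s - 4)^2 + 1)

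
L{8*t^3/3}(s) 16/s^4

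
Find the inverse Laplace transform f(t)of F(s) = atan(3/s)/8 sin(3 * t)/(8 * t)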